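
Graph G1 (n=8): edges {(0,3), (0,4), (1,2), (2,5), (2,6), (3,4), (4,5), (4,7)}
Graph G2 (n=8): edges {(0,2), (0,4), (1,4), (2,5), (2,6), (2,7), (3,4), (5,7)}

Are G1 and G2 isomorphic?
Yes, isomorphic

The graphs are isomorphic.
One valid mapping φ: V(G1) → V(G2): 0→5, 1→1, 2→4, 3→7, 4→2, 5→0, 6→3, 7→6

Verify φ preserves adjacency — for each edge of G1, its image is an edge of G2:
  (0,3) → (φ(0),φ(3)) = (5,7) ∈ E(G2) ✓
  (0,4) → (φ(0),φ(4)) = (2,5) ∈ E(G2) ✓
  (1,2) → (φ(1),φ(2)) = (1,4) ∈ E(G2) ✓
  (2,5) → (φ(2),φ(5)) = (0,4) ∈ E(G2) ✓
  (2,6) → (φ(2),φ(6)) = (3,4) ∈ E(G2) ✓
  (3,4) → (φ(3),φ(4)) = (2,7) ∈ E(G2) ✓
  (4,5) → (φ(4),φ(5)) = (0,2) ∈ E(G2) ✓
  (4,7) → (φ(4),φ(7)) = (2,6) ∈ E(G2) ✓
All 8 edges of G1 map to edges of G2, and |E(G1)| = |E(G2)| = 8, so φ is a bijection on edges as well as vertices. Hence G1 ≅ G2.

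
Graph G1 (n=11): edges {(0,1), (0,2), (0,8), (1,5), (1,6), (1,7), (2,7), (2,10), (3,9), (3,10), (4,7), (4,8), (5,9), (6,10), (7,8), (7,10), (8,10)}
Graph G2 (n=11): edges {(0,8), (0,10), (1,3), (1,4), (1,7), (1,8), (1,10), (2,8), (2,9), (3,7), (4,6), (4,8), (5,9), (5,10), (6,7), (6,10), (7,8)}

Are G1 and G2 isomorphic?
Yes, isomorphic

The graphs are isomorphic.
One valid mapping φ: V(G1) → V(G2): 0→6, 1→10, 2→4, 3→2, 4→3, 5→5, 6→0, 7→1, 8→7, 9→9, 10→8

Verify φ preserves adjacency — for each edge of G1, its image is an edge of G2:
  (0,1) → (φ(0),φ(1)) = (6,10) ∈ E(G2) ✓
  (0,2) → (φ(0),φ(2)) = (4,6) ∈ E(G2) ✓
  (0,8) → (φ(0),φ(8)) = (6,7) ∈ E(G2) ✓
  (1,5) → (φ(1),φ(5)) = (5,10) ∈ E(G2) ✓
  (1,6) → (φ(1),φ(6)) = (0,10) ∈ E(G2) ✓
  (1,7) → (φ(1),φ(7)) = (1,10) ∈ E(G2) ✓
  (2,7) → (φ(2),φ(7)) = (1,4) ∈ E(G2) ✓
  (2,10) → (φ(2),φ(10)) = (4,8) ∈ E(G2) ✓
  (3,9) → (φ(3),φ(9)) = (2,9) ∈ E(G2) ✓
  (3,10) → (φ(3),φ(10)) = (2,8) ∈ E(G2) ✓
  (4,7) → (φ(4),φ(7)) = (1,3) ∈ E(G2) ✓
  (4,8) → (φ(4),φ(8)) = (3,7) ∈ E(G2) ✓
  (5,9) → (φ(5),φ(9)) = (5,9) ∈ E(G2) ✓
  (6,10) → (φ(6),φ(10)) = (0,8) ∈ E(G2) ✓
  (7,8) → (φ(7),φ(8)) = (1,7) ∈ E(G2) ✓
  (7,10) → (φ(7),φ(10)) = (1,8) ∈ E(G2) ✓
  (8,10) → (φ(8),φ(10)) = (7,8) ∈ E(G2) ✓
All 17 edges of G1 map to edges of G2, and |E(G1)| = |E(G2)| = 17, so φ is a bijection on edges as well as vertices. Hence G1 ≅ G2.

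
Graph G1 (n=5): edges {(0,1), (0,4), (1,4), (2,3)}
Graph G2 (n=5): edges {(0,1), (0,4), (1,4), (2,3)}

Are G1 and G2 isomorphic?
Yes, isomorphic

The graphs are isomorphic.
One valid mapping φ: V(G1) → V(G2): 0→4, 1→0, 2→3, 3→2, 4→1

Verify φ preserves adjacency — for each edge of G1, its image is an edge of G2:
  (0,1) → (φ(0),φ(1)) = (0,4) ∈ E(G2) ✓
  (0,4) → (φ(0),φ(4)) = (1,4) ∈ E(G2) ✓
  (1,4) → (φ(1),φ(4)) = (0,1) ∈ E(G2) ✓
  (2,3) → (φ(2),φ(3)) = (2,3) ∈ E(G2) ✓
All 4 edges of G1 map to edges of G2, and |E(G1)| = |E(G2)| = 4, so φ is a bijection on edges as well as vertices. Hence G1 ≅ G2.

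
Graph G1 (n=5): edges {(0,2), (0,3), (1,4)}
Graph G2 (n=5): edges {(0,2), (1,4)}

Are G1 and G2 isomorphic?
No, not isomorphic

The graphs are NOT isomorphic.

Counting edges: G1 has 3 edge(s); G2 has 2 edge(s).
Edge count is an isomorphism invariant (a bijection on vertices induces a bijection on edges), so differing edge counts rule out isomorphism.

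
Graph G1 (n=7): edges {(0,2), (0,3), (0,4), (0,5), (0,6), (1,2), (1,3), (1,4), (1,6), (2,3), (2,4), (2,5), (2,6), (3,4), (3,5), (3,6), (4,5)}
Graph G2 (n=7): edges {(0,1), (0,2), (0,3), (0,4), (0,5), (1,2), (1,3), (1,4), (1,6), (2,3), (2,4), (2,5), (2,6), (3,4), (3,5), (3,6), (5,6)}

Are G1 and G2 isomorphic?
Yes, isomorphic

The graphs are isomorphic.
One valid mapping φ: V(G1) → V(G2): 0→1, 1→5, 2→2, 3→3, 4→0, 5→4, 6→6

Verify φ preserves adjacency — for each edge of G1, its image is an edge of G2:
  (0,2) → (φ(0),φ(2)) = (1,2) ∈ E(G2) ✓
  (0,3) → (φ(0),φ(3)) = (1,3) ∈ E(G2) ✓
  (0,4) → (φ(0),φ(4)) = (0,1) ∈ E(G2) ✓
  (0,5) → (φ(0),φ(5)) = (1,4) ∈ E(G2) ✓
  (0,6) → (φ(0),φ(6)) = (1,6) ∈ E(G2) ✓
  (1,2) → (φ(1),φ(2)) = (2,5) ∈ E(G2) ✓
  (1,3) → (φ(1),φ(3)) = (3,5) ∈ E(G2) ✓
  (1,4) → (φ(1),φ(4)) = (0,5) ∈ E(G2) ✓
  (1,6) → (φ(1),φ(6)) = (5,6) ∈ E(G2) ✓
  (2,3) → (φ(2),φ(3)) = (2,3) ∈ E(G2) ✓
  (2,4) → (φ(2),φ(4)) = (0,2) ∈ E(G2) ✓
  (2,5) → (φ(2),φ(5)) = (2,4) ∈ E(G2) ✓
  (2,6) → (φ(2),φ(6)) = (2,6) ∈ E(G2) ✓
  (3,4) → (φ(3),φ(4)) = (0,3) ∈ E(G2) ✓
  (3,5) → (φ(3),φ(5)) = (3,4) ∈ E(G2) ✓
  (3,6) → (φ(3),φ(6)) = (3,6) ∈ E(G2) ✓
  (4,5) → (φ(4),φ(5)) = (0,4) ∈ E(G2) ✓
All 17 edges of G1 map to edges of G2, and |E(G1)| = |E(G2)| = 17, so φ is a bijection on edges as well as vertices. Hence G1 ≅ G2.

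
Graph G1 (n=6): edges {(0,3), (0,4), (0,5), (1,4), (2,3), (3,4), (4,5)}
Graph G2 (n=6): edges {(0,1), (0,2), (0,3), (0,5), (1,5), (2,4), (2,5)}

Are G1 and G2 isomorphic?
Yes, isomorphic

The graphs are isomorphic.
One valid mapping φ: V(G1) → V(G2): 0→5, 1→3, 2→4, 3→2, 4→0, 5→1

Verify φ preserves adjacency — for each edge of G1, its image is an edge of G2:
  (0,3) → (φ(0),φ(3)) = (2,5) ∈ E(G2) ✓
  (0,4) → (φ(0),φ(4)) = (0,5) ∈ E(G2) ✓
  (0,5) → (φ(0),φ(5)) = (1,5) ∈ E(G2) ✓
  (1,4) → (φ(1),φ(4)) = (0,3) ∈ E(G2) ✓
  (2,3) → (φ(2),φ(3)) = (2,4) ∈ E(G2) ✓
  (3,4) → (φ(3),φ(4)) = (0,2) ∈ E(G2) ✓
  (4,5) → (φ(4),φ(5)) = (0,1) ∈ E(G2) ✓
All 7 edges of G1 map to edges of G2, and |E(G1)| = |E(G2)| = 7, so φ is a bijection on edges as well as vertices. Hence G1 ≅ G2.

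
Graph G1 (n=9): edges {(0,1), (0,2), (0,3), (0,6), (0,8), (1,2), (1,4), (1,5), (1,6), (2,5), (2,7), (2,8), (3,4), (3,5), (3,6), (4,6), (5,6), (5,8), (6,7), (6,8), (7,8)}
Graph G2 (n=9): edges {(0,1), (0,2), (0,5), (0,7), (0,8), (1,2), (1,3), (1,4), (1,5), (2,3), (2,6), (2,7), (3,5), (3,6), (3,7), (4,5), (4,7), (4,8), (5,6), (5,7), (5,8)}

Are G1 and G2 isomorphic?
Yes, isomorphic

The graphs are isomorphic.
One valid mapping φ: V(G1) → V(G2): 0→1, 1→0, 2→2, 3→4, 4→8, 5→7, 6→5, 7→6, 8→3

Verify φ preserves adjacency — for each edge of G1, its image is an edge of G2:
  (0,1) → (φ(0),φ(1)) = (0,1) ∈ E(G2) ✓
  (0,2) → (φ(0),φ(2)) = (1,2) ∈ E(G2) ✓
  (0,3) → (φ(0),φ(3)) = (1,4) ∈ E(G2) ✓
  (0,6) → (φ(0),φ(6)) = (1,5) ∈ E(G2) ✓
  (0,8) → (φ(0),φ(8)) = (1,3) ∈ E(G2) ✓
  (1,2) → (φ(1),φ(2)) = (0,2) ∈ E(G2) ✓
  (1,4) → (φ(1),φ(4)) = (0,8) ∈ E(G2) ✓
  (1,5) → (φ(1),φ(5)) = (0,7) ∈ E(G2) ✓
  (1,6) → (φ(1),φ(6)) = (0,5) ∈ E(G2) ✓
  (2,5) → (φ(2),φ(5)) = (2,7) ∈ E(G2) ✓
  (2,7) → (φ(2),φ(7)) = (2,6) ∈ E(G2) ✓
  (2,8) → (φ(2),φ(8)) = (2,3) ∈ E(G2) ✓
  (3,4) → (φ(3),φ(4)) = (4,8) ∈ E(G2) ✓
  (3,5) → (φ(3),φ(5)) = (4,7) ∈ E(G2) ✓
  (3,6) → (φ(3),φ(6)) = (4,5) ∈ E(G2) ✓
  (4,6) → (φ(4),φ(6)) = (5,8) ∈ E(G2) ✓
  (5,6) → (φ(5),φ(6)) = (5,7) ∈ E(G2) ✓
  (5,8) → (φ(5),φ(8)) = (3,7) ∈ E(G2) ✓
  (6,7) → (φ(6),φ(7)) = (5,6) ∈ E(G2) ✓
  (6,8) → (φ(6),φ(8)) = (3,5) ∈ E(G2) ✓
  (7,8) → (φ(7),φ(8)) = (3,6) ∈ E(G2) ✓
All 21 edges of G1 map to edges of G2, and |E(G1)| = |E(G2)| = 21, so φ is a bijection on edges as well as vertices. Hence G1 ≅ G2.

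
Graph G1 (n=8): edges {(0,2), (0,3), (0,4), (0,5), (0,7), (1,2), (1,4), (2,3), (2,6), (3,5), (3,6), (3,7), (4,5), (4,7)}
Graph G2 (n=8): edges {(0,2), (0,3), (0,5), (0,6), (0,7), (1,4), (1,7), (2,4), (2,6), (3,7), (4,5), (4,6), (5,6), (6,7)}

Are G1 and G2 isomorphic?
Yes, isomorphic

The graphs are isomorphic.
One valid mapping φ: V(G1) → V(G2): 0→6, 1→1, 2→7, 3→0, 4→4, 5→5, 6→3, 7→2

Verify φ preserves adjacency — for each edge of G1, its image is an edge of G2:
  (0,2) → (φ(0),φ(2)) = (6,7) ∈ E(G2) ✓
  (0,3) → (φ(0),φ(3)) = (0,6) ∈ E(G2) ✓
  (0,4) → (φ(0),φ(4)) = (4,6) ∈ E(G2) ✓
  (0,5) → (φ(0),φ(5)) = (5,6) ∈ E(G2) ✓
  (0,7) → (φ(0),φ(7)) = (2,6) ∈ E(G2) ✓
  (1,2) → (φ(1),φ(2)) = (1,7) ∈ E(G2) ✓
  (1,4) → (φ(1),φ(4)) = (1,4) ∈ E(G2) ✓
  (2,3) → (φ(2),φ(3)) = (0,7) ∈ E(G2) ✓
  (2,6) → (φ(2),φ(6)) = (3,7) ∈ E(G2) ✓
  (3,5) → (φ(3),φ(5)) = (0,5) ∈ E(G2) ✓
  (3,6) → (φ(3),φ(6)) = (0,3) ∈ E(G2) ✓
  (3,7) → (φ(3),φ(7)) = (0,2) ∈ E(G2) ✓
  (4,5) → (φ(4),φ(5)) = (4,5) ∈ E(G2) ✓
  (4,7) → (φ(4),φ(7)) = (2,4) ∈ E(G2) ✓
All 14 edges of G1 map to edges of G2, and |E(G1)| = |E(G2)| = 14, so φ is a bijection on edges as well as vertices. Hence G1 ≅ G2.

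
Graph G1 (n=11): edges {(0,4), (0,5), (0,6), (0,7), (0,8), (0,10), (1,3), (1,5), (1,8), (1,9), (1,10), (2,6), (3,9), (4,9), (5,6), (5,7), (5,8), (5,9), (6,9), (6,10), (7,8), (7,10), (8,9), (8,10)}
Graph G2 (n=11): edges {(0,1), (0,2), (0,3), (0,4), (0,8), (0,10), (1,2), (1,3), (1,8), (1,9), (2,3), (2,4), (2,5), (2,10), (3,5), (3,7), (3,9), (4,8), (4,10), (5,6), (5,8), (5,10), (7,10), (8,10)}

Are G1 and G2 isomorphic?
Yes, isomorphic

The graphs are isomorphic.
One valid mapping φ: V(G1) → V(G2): 0→10, 1→1, 2→6, 3→9, 4→7, 5→2, 6→5, 7→4, 8→0, 9→3, 10→8

Verify φ preserves adjacency — for each edge of G1, its image is an edge of G2:
  (0,4) → (φ(0),φ(4)) = (7,10) ∈ E(G2) ✓
  (0,5) → (φ(0),φ(5)) = (2,10) ∈ E(G2) ✓
  (0,6) → (φ(0),φ(6)) = (5,10) ∈ E(G2) ✓
  (0,7) → (φ(0),φ(7)) = (4,10) ∈ E(G2) ✓
  (0,8) → (φ(0),φ(8)) = (0,10) ∈ E(G2) ✓
  (0,10) → (φ(0),φ(10)) = (8,10) ∈ E(G2) ✓
  (1,3) → (φ(1),φ(3)) = (1,9) ∈ E(G2) ✓
  (1,5) → (φ(1),φ(5)) = (1,2) ∈ E(G2) ✓
  (1,8) → (φ(1),φ(8)) = (0,1) ∈ E(G2) ✓
  (1,9) → (φ(1),φ(9)) = (1,3) ∈ E(G2) ✓
  (1,10) → (φ(1),φ(10)) = (1,8) ∈ E(G2) ✓
  (2,6) → (φ(2),φ(6)) = (5,6) ∈ E(G2) ✓
  (3,9) → (φ(3),φ(9)) = (3,9) ∈ E(G2) ✓
  (4,9) → (φ(4),φ(9)) = (3,7) ∈ E(G2) ✓
  (5,6) → (φ(5),φ(6)) = (2,5) ∈ E(G2) ✓
  (5,7) → (φ(5),φ(7)) = (2,4) ∈ E(G2) ✓
  (5,8) → (φ(5),φ(8)) = (0,2) ∈ E(G2) ✓
  (5,9) → (φ(5),φ(9)) = (2,3) ∈ E(G2) ✓
  (6,9) → (φ(6),φ(9)) = (3,5) ∈ E(G2) ✓
  (6,10) → (φ(6),φ(10)) = (5,8) ∈ E(G2) ✓
  (7,8) → (φ(7),φ(8)) = (0,4) ∈ E(G2) ✓
  (7,10) → (φ(7),φ(10)) = (4,8) ∈ E(G2) ✓
  (8,9) → (φ(8),φ(9)) = (0,3) ∈ E(G2) ✓
  (8,10) → (φ(8),φ(10)) = (0,8) ∈ E(G2) ✓
All 24 edges of G1 map to edges of G2, and |E(G1)| = |E(G2)| = 24, so φ is a bijection on edges as well as vertices. Hence G1 ≅ G2.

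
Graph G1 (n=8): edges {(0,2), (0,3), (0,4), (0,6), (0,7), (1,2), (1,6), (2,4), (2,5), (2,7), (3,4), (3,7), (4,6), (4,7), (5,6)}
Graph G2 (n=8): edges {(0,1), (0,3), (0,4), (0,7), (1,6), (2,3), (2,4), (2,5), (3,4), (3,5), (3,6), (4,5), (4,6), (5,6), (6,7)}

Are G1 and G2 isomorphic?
Yes, isomorphic

The graphs are isomorphic.
One valid mapping φ: V(G1) → V(G2): 0→4, 1→1, 2→6, 3→2, 4→3, 5→7, 6→0, 7→5

Verify φ preserves adjacency — for each edge of G1, its image is an edge of G2:
  (0,2) → (φ(0),φ(2)) = (4,6) ∈ E(G2) ✓
  (0,3) → (φ(0),φ(3)) = (2,4) ∈ E(G2) ✓
  (0,4) → (φ(0),φ(4)) = (3,4) ∈ E(G2) ✓
  (0,6) → (φ(0),φ(6)) = (0,4) ∈ E(G2) ✓
  (0,7) → (φ(0),φ(7)) = (4,5) ∈ E(G2) ✓
  (1,2) → (φ(1),φ(2)) = (1,6) ∈ E(G2) ✓
  (1,6) → (φ(1),φ(6)) = (0,1) ∈ E(G2) ✓
  (2,4) → (φ(2),φ(4)) = (3,6) ∈ E(G2) ✓
  (2,5) → (φ(2),φ(5)) = (6,7) ∈ E(G2) ✓
  (2,7) → (φ(2),φ(7)) = (5,6) ∈ E(G2) ✓
  (3,4) → (φ(3),φ(4)) = (2,3) ∈ E(G2) ✓
  (3,7) → (φ(3),φ(7)) = (2,5) ∈ E(G2) ✓
  (4,6) → (φ(4),φ(6)) = (0,3) ∈ E(G2) ✓
  (4,7) → (φ(4),φ(7)) = (3,5) ∈ E(G2) ✓
  (5,6) → (φ(5),φ(6)) = (0,7) ∈ E(G2) ✓
All 15 edges of G1 map to edges of G2, and |E(G1)| = |E(G2)| = 15, so φ is a bijection on edges as well as vertices. Hence G1 ≅ G2.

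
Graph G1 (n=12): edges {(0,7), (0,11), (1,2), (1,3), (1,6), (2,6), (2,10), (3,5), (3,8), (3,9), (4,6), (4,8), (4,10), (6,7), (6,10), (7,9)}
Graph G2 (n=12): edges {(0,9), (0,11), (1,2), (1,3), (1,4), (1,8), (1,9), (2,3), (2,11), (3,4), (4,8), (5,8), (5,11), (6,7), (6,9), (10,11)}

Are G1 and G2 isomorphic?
Yes, isomorphic

The graphs are isomorphic.
One valid mapping φ: V(G1) → V(G2): 0→6, 1→2, 2→3, 3→11, 4→8, 5→10, 6→1, 7→9, 8→5, 9→0, 10→4, 11→7

Verify φ preserves adjacency — for each edge of G1, its image is an edge of G2:
  (0,7) → (φ(0),φ(7)) = (6,9) ∈ E(G2) ✓
  (0,11) → (φ(0),φ(11)) = (6,7) ∈ E(G2) ✓
  (1,2) → (φ(1),φ(2)) = (2,3) ∈ E(G2) ✓
  (1,3) → (φ(1),φ(3)) = (2,11) ∈ E(G2) ✓
  (1,6) → (φ(1),φ(6)) = (1,2) ∈ E(G2) ✓
  (2,6) → (φ(2),φ(6)) = (1,3) ∈ E(G2) ✓
  (2,10) → (φ(2),φ(10)) = (3,4) ∈ E(G2) ✓
  (3,5) → (φ(3),φ(5)) = (10,11) ∈ E(G2) ✓
  (3,8) → (φ(3),φ(8)) = (5,11) ∈ E(G2) ✓
  (3,9) → (φ(3),φ(9)) = (0,11) ∈ E(G2) ✓
  (4,6) → (φ(4),φ(6)) = (1,8) ∈ E(G2) ✓
  (4,8) → (φ(4),φ(8)) = (5,8) ∈ E(G2) ✓
  (4,10) → (φ(4),φ(10)) = (4,8) ∈ E(G2) ✓
  (6,7) → (φ(6),φ(7)) = (1,9) ∈ E(G2) ✓
  (6,10) → (φ(6),φ(10)) = (1,4) ∈ E(G2) ✓
  (7,9) → (φ(7),φ(9)) = (0,9) ∈ E(G2) ✓
All 16 edges of G1 map to edges of G2, and |E(G1)| = |E(G2)| = 16, so φ is a bijection on edges as well as vertices. Hence G1 ≅ G2.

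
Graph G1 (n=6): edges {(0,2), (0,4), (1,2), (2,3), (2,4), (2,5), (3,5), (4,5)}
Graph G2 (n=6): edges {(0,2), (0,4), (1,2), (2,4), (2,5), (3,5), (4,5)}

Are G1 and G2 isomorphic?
No, not isomorphic

The graphs are NOT isomorphic.

Counting edges: G1 has 8 edge(s); G2 has 7 edge(s).
Edge count is an isomorphism invariant (a bijection on vertices induces a bijection on edges), so differing edge counts rule out isomorphism.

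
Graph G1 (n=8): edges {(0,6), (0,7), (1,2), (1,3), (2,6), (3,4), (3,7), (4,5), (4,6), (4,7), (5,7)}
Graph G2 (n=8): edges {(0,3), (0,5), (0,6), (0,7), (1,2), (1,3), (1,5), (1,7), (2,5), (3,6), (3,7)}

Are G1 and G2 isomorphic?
No, not isomorphic

The graphs are NOT isomorphic.

Connected components of G1: 1 component(s) with vertex sets [[0, 1, 2, 3, 4, 5, 6, 7]], sizes [8].
Connected components of G2: 2 component(s) with vertex sets [[4], [0, 1, 2, 3, 5, 6, 7]], sizes [1, 7].
The number of connected components (and the multiset of component sizes) is an isomorphism invariant — an isomorphism maps each component of G1 bijectively onto a component of G2. Since G1 has 1 component(s) and G2 has 2, they cannot be isomorphic.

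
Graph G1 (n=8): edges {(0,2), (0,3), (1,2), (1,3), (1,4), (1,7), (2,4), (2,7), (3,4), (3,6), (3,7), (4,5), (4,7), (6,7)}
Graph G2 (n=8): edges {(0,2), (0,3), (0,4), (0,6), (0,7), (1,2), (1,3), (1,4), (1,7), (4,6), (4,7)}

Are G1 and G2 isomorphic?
No, not isomorphic

The graphs are NOT isomorphic.

Degrees in G1: deg(0)=2, deg(1)=4, deg(2)=4, deg(3)=5, deg(4)=5, deg(5)=1, deg(6)=2, deg(7)=5.
Sorted degree sequence of G1: [5, 5, 5, 4, 4, 2, 2, 1].
Degrees in G2: deg(0)=5, deg(1)=4, deg(2)=2, deg(3)=2, deg(4)=4, deg(5)=0, deg(6)=2, deg(7)=3.
Sorted degree sequence of G2: [5, 4, 4, 3, 2, 2, 2, 0].
The (sorted) degree sequence is an isomorphism invariant, so since G1 and G2 have different degree sequences they cannot be isomorphic.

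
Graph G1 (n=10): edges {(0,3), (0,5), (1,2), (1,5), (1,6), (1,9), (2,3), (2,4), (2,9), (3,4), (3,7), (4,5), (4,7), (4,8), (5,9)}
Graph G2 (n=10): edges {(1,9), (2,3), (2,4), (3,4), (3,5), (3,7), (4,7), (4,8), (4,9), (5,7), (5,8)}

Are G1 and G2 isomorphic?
No, not isomorphic

The graphs are NOT isomorphic.

Counting triangles (3-cliques): G1 has 4, G2 has 3.
Triangle count is an isomorphism invariant, so differing triangle counts rule out isomorphism.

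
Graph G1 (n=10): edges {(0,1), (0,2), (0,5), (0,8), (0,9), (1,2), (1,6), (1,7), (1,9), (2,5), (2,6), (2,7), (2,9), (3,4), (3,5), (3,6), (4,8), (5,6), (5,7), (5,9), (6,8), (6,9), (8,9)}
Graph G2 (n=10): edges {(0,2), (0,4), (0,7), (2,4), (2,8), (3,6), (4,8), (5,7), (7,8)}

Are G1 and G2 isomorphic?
No, not isomorphic

The graphs are NOT isomorphic.

Connected components of G1: 1 component(s) with vertex sets [[0, 1, 2, 3, 4, 5, 6, 7, 8, 9]], sizes [10].
Connected components of G2: 4 component(s) with vertex sets [[1], [9], [3, 6], [0, 2, 4, 5, 7, 8]], sizes [1, 1, 2, 6].
The number of connected components (and the multiset of component sizes) is an isomorphism invariant — an isomorphism maps each component of G1 bijectively onto a component of G2. Since G1 has 1 component(s) and G2 has 4, they cannot be isomorphic.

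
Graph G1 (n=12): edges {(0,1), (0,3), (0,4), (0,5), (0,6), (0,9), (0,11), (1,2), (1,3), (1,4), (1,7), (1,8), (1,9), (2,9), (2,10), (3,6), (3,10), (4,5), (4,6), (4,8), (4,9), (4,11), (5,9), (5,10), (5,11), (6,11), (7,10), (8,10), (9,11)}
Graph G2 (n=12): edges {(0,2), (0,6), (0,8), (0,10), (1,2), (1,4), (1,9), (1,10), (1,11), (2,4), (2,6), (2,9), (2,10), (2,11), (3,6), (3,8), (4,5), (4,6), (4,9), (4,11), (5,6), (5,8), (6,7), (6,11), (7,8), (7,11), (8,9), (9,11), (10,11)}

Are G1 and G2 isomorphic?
Yes, isomorphic

The graphs are isomorphic.
One valid mapping φ: V(G1) → V(G2): 0→2, 1→6, 2→5, 3→0, 4→11, 5→9, 6→10, 7→3, 8→7, 9→4, 10→8, 11→1

Verify φ preserves adjacency — for each edge of G1, its image is an edge of G2:
  (0,1) → (φ(0),φ(1)) = (2,6) ∈ E(G2) ✓
  (0,3) → (φ(0),φ(3)) = (0,2) ∈ E(G2) ✓
  (0,4) → (φ(0),φ(4)) = (2,11) ∈ E(G2) ✓
  (0,5) → (φ(0),φ(5)) = (2,9) ∈ E(G2) ✓
  (0,6) → (φ(0),φ(6)) = (2,10) ∈ E(G2) ✓
  (0,9) → (φ(0),φ(9)) = (2,4) ∈ E(G2) ✓
  (0,11) → (φ(0),φ(11)) = (1,2) ∈ E(G2) ✓
  (1,2) → (φ(1),φ(2)) = (5,6) ∈ E(G2) ✓
  (1,3) → (φ(1),φ(3)) = (0,6) ∈ E(G2) ✓
  (1,4) → (φ(1),φ(4)) = (6,11) ∈ E(G2) ✓
  (1,7) → (φ(1),φ(7)) = (3,6) ∈ E(G2) ✓
  (1,8) → (φ(1),φ(8)) = (6,7) ∈ E(G2) ✓
  (1,9) → (φ(1),φ(9)) = (4,6) ∈ E(G2) ✓
  (2,9) → (φ(2),φ(9)) = (4,5) ∈ E(G2) ✓
  (2,10) → (φ(2),φ(10)) = (5,8) ∈ E(G2) ✓
  (3,6) → (φ(3),φ(6)) = (0,10) ∈ E(G2) ✓
  (3,10) → (φ(3),φ(10)) = (0,8) ∈ E(G2) ✓
  (4,5) → (φ(4),φ(5)) = (9,11) ∈ E(G2) ✓
  (4,6) → (φ(4),φ(6)) = (10,11) ∈ E(G2) ✓
  (4,8) → (φ(4),φ(8)) = (7,11) ∈ E(G2) ✓
  (4,9) → (φ(4),φ(9)) = (4,11) ∈ E(G2) ✓
  (4,11) → (φ(4),φ(11)) = (1,11) ∈ E(G2) ✓
  (5,9) → (φ(5),φ(9)) = (4,9) ∈ E(G2) ✓
  (5,10) → (φ(5),φ(10)) = (8,9) ∈ E(G2) ✓
  (5,11) → (φ(5),φ(11)) = (1,9) ∈ E(G2) ✓
  (6,11) → (φ(6),φ(11)) = (1,10) ∈ E(G2) ✓
  (7,10) → (φ(7),φ(10)) = (3,8) ∈ E(G2) ✓
  (8,10) → (φ(8),φ(10)) = (7,8) ∈ E(G2) ✓
  (9,11) → (φ(9),φ(11)) = (1,4) ∈ E(G2) ✓
All 29 edges of G1 map to edges of G2, and |E(G1)| = |E(G2)| = 29, so φ is a bijection on edges as well as vertices. Hence G1 ≅ G2.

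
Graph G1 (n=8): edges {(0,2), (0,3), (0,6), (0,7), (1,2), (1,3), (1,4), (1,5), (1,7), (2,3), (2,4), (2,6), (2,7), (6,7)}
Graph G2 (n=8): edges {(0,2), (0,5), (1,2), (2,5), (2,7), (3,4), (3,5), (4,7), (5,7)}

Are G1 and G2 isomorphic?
No, not isomorphic

The graphs are NOT isomorphic.

Connected components of G1: 1 component(s) with vertex sets [[0, 1, 2, 3, 4, 5, 6, 7]], sizes [8].
Connected components of G2: 2 component(s) with vertex sets [[6], [0, 1, 2, 3, 4, 5, 7]], sizes [1, 7].
The number of connected components (and the multiset of component sizes) is an isomorphism invariant — an isomorphism maps each component of G1 bijectively onto a component of G2. Since G1 has 1 component(s) and G2 has 2, they cannot be isomorphic.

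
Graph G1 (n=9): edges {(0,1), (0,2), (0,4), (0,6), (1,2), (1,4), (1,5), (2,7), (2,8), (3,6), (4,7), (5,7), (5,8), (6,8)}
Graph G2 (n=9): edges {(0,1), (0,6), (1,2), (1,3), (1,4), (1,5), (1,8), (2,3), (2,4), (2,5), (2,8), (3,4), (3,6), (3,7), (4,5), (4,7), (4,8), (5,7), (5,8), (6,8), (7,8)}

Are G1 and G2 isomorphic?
No, not isomorphic

The graphs are NOT isomorphic.

Counting triangles (3-cliques): G1 has 2, G2 has 17.
Triangle count is an isomorphism invariant, so differing triangle counts rule out isomorphism.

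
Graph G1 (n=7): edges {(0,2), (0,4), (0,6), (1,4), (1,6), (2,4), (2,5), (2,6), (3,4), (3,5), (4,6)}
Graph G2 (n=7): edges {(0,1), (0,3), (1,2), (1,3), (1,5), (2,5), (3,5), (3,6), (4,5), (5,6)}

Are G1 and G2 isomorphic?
No, not isomorphic

The graphs are NOT isomorphic.

Degrees in G1: deg(0)=3, deg(1)=2, deg(2)=4, deg(3)=2, deg(4)=5, deg(5)=2, deg(6)=4.
Sorted degree sequence of G1: [5, 4, 4, 3, 2, 2, 2].
Degrees in G2: deg(0)=2, deg(1)=4, deg(2)=2, deg(3)=4, deg(4)=1, deg(5)=5, deg(6)=2.
Sorted degree sequence of G2: [5, 4, 4, 2, 2, 2, 1].
The (sorted) degree sequence is an isomorphism invariant, so since G1 and G2 have different degree sequences they cannot be isomorphic.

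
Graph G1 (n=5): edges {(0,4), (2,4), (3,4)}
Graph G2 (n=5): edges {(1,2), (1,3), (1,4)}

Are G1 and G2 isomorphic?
Yes, isomorphic

The graphs are isomorphic.
One valid mapping φ: V(G1) → V(G2): 0→4, 1→0, 2→2, 3→3, 4→1

Verify φ preserves adjacency — for each edge of G1, its image is an edge of G2:
  (0,4) → (φ(0),φ(4)) = (1,4) ∈ E(G2) ✓
  (2,4) → (φ(2),φ(4)) = (1,2) ∈ E(G2) ✓
  (3,4) → (φ(3),φ(4)) = (1,3) ∈ E(G2) ✓
All 3 edges of G1 map to edges of G2, and |E(G1)| = |E(G2)| = 3, so φ is a bijection on edges as well as vertices. Hence G1 ≅ G2.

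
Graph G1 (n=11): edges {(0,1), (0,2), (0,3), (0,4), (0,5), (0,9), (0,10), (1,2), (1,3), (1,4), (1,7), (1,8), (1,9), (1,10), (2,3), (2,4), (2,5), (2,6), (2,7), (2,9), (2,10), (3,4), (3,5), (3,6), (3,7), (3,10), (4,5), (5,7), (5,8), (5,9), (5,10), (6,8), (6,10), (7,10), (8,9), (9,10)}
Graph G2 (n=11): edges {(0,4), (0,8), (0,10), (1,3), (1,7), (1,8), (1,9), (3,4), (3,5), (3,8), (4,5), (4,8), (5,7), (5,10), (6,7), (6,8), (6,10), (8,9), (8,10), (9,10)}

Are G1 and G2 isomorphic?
No, not isomorphic

The graphs are NOT isomorphic.

Connected components of G1: 1 component(s) with vertex sets [[0, 1, 2, 3, 4, 5, 6, 7, 8, 9, 10]], sizes [11].
Connected components of G2: 2 component(s) with vertex sets [[2], [0, 1, 3, 4, 5, 6, 7, 8, 9, 10]], sizes [1, 10].
The number of connected components (and the multiset of component sizes) is an isomorphism invariant — an isomorphism maps each component of G1 bijectively onto a component of G2. Since G1 has 1 component(s) and G2 has 2, they cannot be isomorphic.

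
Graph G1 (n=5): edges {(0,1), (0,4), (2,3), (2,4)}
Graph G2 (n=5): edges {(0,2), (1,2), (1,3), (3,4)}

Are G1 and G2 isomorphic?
Yes, isomorphic

The graphs are isomorphic.
One valid mapping φ: V(G1) → V(G2): 0→3, 1→4, 2→2, 3→0, 4→1

Verify φ preserves adjacency — for each edge of G1, its image is an edge of G2:
  (0,1) → (φ(0),φ(1)) = (3,4) ∈ E(G2) ✓
  (0,4) → (φ(0),φ(4)) = (1,3) ∈ E(G2) ✓
  (2,3) → (φ(2),φ(3)) = (0,2) ∈ E(G2) ✓
  (2,4) → (φ(2),φ(4)) = (1,2) ∈ E(G2) ✓
All 4 edges of G1 map to edges of G2, and |E(G1)| = |E(G2)| = 4, so φ is a bijection on edges as well as vertices. Hence G1 ≅ G2.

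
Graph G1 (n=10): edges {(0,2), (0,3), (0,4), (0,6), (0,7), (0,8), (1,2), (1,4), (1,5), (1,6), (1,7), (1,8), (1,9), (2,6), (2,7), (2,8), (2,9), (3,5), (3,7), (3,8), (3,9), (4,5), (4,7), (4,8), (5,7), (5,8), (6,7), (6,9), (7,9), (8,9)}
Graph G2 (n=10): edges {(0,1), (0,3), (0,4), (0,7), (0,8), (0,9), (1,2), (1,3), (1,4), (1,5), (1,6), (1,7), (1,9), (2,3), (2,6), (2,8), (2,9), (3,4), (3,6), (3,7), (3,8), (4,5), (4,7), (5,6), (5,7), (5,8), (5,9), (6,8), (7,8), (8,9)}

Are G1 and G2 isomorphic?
Yes, isomorphic

The graphs are isomorphic.
One valid mapping φ: V(G1) → V(G2): 0→5, 1→3, 2→7, 3→9, 4→6, 5→2, 6→4, 7→1, 8→8, 9→0

Verify φ preserves adjacency — for each edge of G1, its image is an edge of G2:
  (0,2) → (φ(0),φ(2)) = (5,7) ∈ E(G2) ✓
  (0,3) → (φ(0),φ(3)) = (5,9) ∈ E(G2) ✓
  (0,4) → (φ(0),φ(4)) = (5,6) ∈ E(G2) ✓
  (0,6) → (φ(0),φ(6)) = (4,5) ∈ E(G2) ✓
  (0,7) → (φ(0),φ(7)) = (1,5) ∈ E(G2) ✓
  (0,8) → (φ(0),φ(8)) = (5,8) ∈ E(G2) ✓
  (1,2) → (φ(1),φ(2)) = (3,7) ∈ E(G2) ✓
  (1,4) → (φ(1),φ(4)) = (3,6) ∈ E(G2) ✓
  (1,5) → (φ(1),φ(5)) = (2,3) ∈ E(G2) ✓
  (1,6) → (φ(1),φ(6)) = (3,4) ∈ E(G2) ✓
  (1,7) → (φ(1),φ(7)) = (1,3) ∈ E(G2) ✓
  (1,8) → (φ(1),φ(8)) = (3,8) ∈ E(G2) ✓
  (1,9) → (φ(1),φ(9)) = (0,3) ∈ E(G2) ✓
  (2,6) → (φ(2),φ(6)) = (4,7) ∈ E(G2) ✓
  (2,7) → (φ(2),φ(7)) = (1,7) ∈ E(G2) ✓
  (2,8) → (φ(2),φ(8)) = (7,8) ∈ E(G2) ✓
  (2,9) → (φ(2),φ(9)) = (0,7) ∈ E(G2) ✓
  (3,5) → (φ(3),φ(5)) = (2,9) ∈ E(G2) ✓
  (3,7) → (φ(3),φ(7)) = (1,9) ∈ E(G2) ✓
  (3,8) → (φ(3),φ(8)) = (8,9) ∈ E(G2) ✓
  (3,9) → (φ(3),φ(9)) = (0,9) ∈ E(G2) ✓
  (4,5) → (φ(4),φ(5)) = (2,6) ∈ E(G2) ✓
  (4,7) → (φ(4),φ(7)) = (1,6) ∈ E(G2) ✓
  (4,8) → (φ(4),φ(8)) = (6,8) ∈ E(G2) ✓
  (5,7) → (φ(5),φ(7)) = (1,2) ∈ E(G2) ✓
  (5,8) → (φ(5),φ(8)) = (2,8) ∈ E(G2) ✓
  (6,7) → (φ(6),φ(7)) = (1,4) ∈ E(G2) ✓
  (6,9) → (φ(6),φ(9)) = (0,4) ∈ E(G2) ✓
  (7,9) → (φ(7),φ(9)) = (0,1) ∈ E(G2) ✓
  (8,9) → (φ(8),φ(9)) = (0,8) ∈ E(G2) ✓
All 30 edges of G1 map to edges of G2, and |E(G1)| = |E(G2)| = 30, so φ is a bijection on edges as well as vertices. Hence G1 ≅ G2.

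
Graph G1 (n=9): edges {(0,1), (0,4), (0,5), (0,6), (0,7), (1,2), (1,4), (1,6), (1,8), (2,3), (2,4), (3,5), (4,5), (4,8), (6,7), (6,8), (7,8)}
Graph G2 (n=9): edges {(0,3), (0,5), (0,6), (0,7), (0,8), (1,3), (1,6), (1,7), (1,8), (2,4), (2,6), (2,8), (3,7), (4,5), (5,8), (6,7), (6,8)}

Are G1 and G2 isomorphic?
Yes, isomorphic

The graphs are isomorphic.
One valid mapping φ: V(G1) → V(G2): 0→0, 1→6, 2→2, 3→4, 4→8, 5→5, 6→7, 7→3, 8→1

Verify φ preserves adjacency — for each edge of G1, its image is an edge of G2:
  (0,1) → (φ(0),φ(1)) = (0,6) ∈ E(G2) ✓
  (0,4) → (φ(0),φ(4)) = (0,8) ∈ E(G2) ✓
  (0,5) → (φ(0),φ(5)) = (0,5) ∈ E(G2) ✓
  (0,6) → (φ(0),φ(6)) = (0,7) ∈ E(G2) ✓
  (0,7) → (φ(0),φ(7)) = (0,3) ∈ E(G2) ✓
  (1,2) → (φ(1),φ(2)) = (2,6) ∈ E(G2) ✓
  (1,4) → (φ(1),φ(4)) = (6,8) ∈ E(G2) ✓
  (1,6) → (φ(1),φ(6)) = (6,7) ∈ E(G2) ✓
  (1,8) → (φ(1),φ(8)) = (1,6) ∈ E(G2) ✓
  (2,3) → (φ(2),φ(3)) = (2,4) ∈ E(G2) ✓
  (2,4) → (φ(2),φ(4)) = (2,8) ∈ E(G2) ✓
  (3,5) → (φ(3),φ(5)) = (4,5) ∈ E(G2) ✓
  (4,5) → (φ(4),φ(5)) = (5,8) ∈ E(G2) ✓
  (4,8) → (φ(4),φ(8)) = (1,8) ∈ E(G2) ✓
  (6,7) → (φ(6),φ(7)) = (3,7) ∈ E(G2) ✓
  (6,8) → (φ(6),φ(8)) = (1,7) ∈ E(G2) ✓
  (7,8) → (φ(7),φ(8)) = (1,3) ∈ E(G2) ✓
All 17 edges of G1 map to edges of G2, and |E(G1)| = |E(G2)| = 17, so φ is a bijection on edges as well as vertices. Hence G1 ≅ G2.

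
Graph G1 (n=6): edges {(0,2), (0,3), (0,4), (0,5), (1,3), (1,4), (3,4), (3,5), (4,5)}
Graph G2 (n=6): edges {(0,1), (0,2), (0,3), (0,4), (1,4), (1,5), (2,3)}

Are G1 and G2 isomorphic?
No, not isomorphic

The graphs are NOT isomorphic.

Degrees in G1: deg(0)=4, deg(1)=2, deg(2)=1, deg(3)=4, deg(4)=4, deg(5)=3.
Sorted degree sequence of G1: [4, 4, 4, 3, 2, 1].
Degrees in G2: deg(0)=4, deg(1)=3, deg(2)=2, deg(3)=2, deg(4)=2, deg(5)=1.
Sorted degree sequence of G2: [4, 3, 2, 2, 2, 1].
The (sorted) degree sequence is an isomorphism invariant, so since G1 and G2 have different degree sequences they cannot be isomorphic.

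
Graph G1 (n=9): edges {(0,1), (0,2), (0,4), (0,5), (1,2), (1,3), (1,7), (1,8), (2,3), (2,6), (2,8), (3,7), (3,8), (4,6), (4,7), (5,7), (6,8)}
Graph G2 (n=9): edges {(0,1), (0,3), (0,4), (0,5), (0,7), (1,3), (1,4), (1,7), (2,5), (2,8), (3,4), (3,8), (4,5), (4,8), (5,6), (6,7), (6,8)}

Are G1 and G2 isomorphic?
Yes, isomorphic

The graphs are isomorphic.
One valid mapping φ: V(G1) → V(G2): 0→5, 1→4, 2→0, 3→3, 4→6, 5→2, 6→7, 7→8, 8→1

Verify φ preserves adjacency — for each edge of G1, its image is an edge of G2:
  (0,1) → (φ(0),φ(1)) = (4,5) ∈ E(G2) ✓
  (0,2) → (φ(0),φ(2)) = (0,5) ∈ E(G2) ✓
  (0,4) → (φ(0),φ(4)) = (5,6) ∈ E(G2) ✓
  (0,5) → (φ(0),φ(5)) = (2,5) ∈ E(G2) ✓
  (1,2) → (φ(1),φ(2)) = (0,4) ∈ E(G2) ✓
  (1,3) → (φ(1),φ(3)) = (3,4) ∈ E(G2) ✓
  (1,7) → (φ(1),φ(7)) = (4,8) ∈ E(G2) ✓
  (1,8) → (φ(1),φ(8)) = (1,4) ∈ E(G2) ✓
  (2,3) → (φ(2),φ(3)) = (0,3) ∈ E(G2) ✓
  (2,6) → (φ(2),φ(6)) = (0,7) ∈ E(G2) ✓
  (2,8) → (φ(2),φ(8)) = (0,1) ∈ E(G2) ✓
  (3,7) → (φ(3),φ(7)) = (3,8) ∈ E(G2) ✓
  (3,8) → (φ(3),φ(8)) = (1,3) ∈ E(G2) ✓
  (4,6) → (φ(4),φ(6)) = (6,7) ∈ E(G2) ✓
  (4,7) → (φ(4),φ(7)) = (6,8) ∈ E(G2) ✓
  (5,7) → (φ(5),φ(7)) = (2,8) ∈ E(G2) ✓
  (6,8) → (φ(6),φ(8)) = (1,7) ∈ E(G2) ✓
All 17 edges of G1 map to edges of G2, and |E(G1)| = |E(G2)| = 17, so φ is a bijection on edges as well as vertices. Hence G1 ≅ G2.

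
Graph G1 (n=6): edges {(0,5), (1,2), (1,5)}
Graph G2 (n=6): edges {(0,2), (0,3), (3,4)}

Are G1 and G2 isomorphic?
Yes, isomorphic

The graphs are isomorphic.
One valid mapping φ: V(G1) → V(G2): 0→2, 1→3, 2→4, 3→1, 4→5, 5→0

Verify φ preserves adjacency — for each edge of G1, its image is an edge of G2:
  (0,5) → (φ(0),φ(5)) = (0,2) ∈ E(G2) ✓
  (1,2) → (φ(1),φ(2)) = (3,4) ∈ E(G2) ✓
  (1,5) → (φ(1),φ(5)) = (0,3) ∈ E(G2) ✓
All 3 edges of G1 map to edges of G2, and |E(G1)| = |E(G2)| = 3, so φ is a bijection on edges as well as vertices. Hence G1 ≅ G2.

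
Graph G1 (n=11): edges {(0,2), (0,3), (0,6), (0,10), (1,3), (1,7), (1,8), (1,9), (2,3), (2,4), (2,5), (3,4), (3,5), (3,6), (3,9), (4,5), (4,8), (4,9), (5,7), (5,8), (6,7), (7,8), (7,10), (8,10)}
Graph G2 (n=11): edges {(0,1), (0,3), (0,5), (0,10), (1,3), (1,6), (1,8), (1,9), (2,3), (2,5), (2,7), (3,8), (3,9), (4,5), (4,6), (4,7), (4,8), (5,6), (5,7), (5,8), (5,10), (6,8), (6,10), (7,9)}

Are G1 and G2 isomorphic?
Yes, isomorphic

The graphs are isomorphic.
One valid mapping φ: V(G1) → V(G2): 0→7, 1→0, 2→4, 3→5, 4→6, 5→8, 6→2, 7→3, 8→1, 9→10, 10→9

Verify φ preserves adjacency — for each edge of G1, its image is an edge of G2:
  (0,2) → (φ(0),φ(2)) = (4,7) ∈ E(G2) ✓
  (0,3) → (φ(0),φ(3)) = (5,7) ∈ E(G2) ✓
  (0,6) → (φ(0),φ(6)) = (2,7) ∈ E(G2) ✓
  (0,10) → (φ(0),φ(10)) = (7,9) ∈ E(G2) ✓
  (1,3) → (φ(1),φ(3)) = (0,5) ∈ E(G2) ✓
  (1,7) → (φ(1),φ(7)) = (0,3) ∈ E(G2) ✓
  (1,8) → (φ(1),φ(8)) = (0,1) ∈ E(G2) ✓
  (1,9) → (φ(1),φ(9)) = (0,10) ∈ E(G2) ✓
  (2,3) → (φ(2),φ(3)) = (4,5) ∈ E(G2) ✓
  (2,4) → (φ(2),φ(4)) = (4,6) ∈ E(G2) ✓
  (2,5) → (φ(2),φ(5)) = (4,8) ∈ E(G2) ✓
  (3,4) → (φ(3),φ(4)) = (5,6) ∈ E(G2) ✓
  (3,5) → (φ(3),φ(5)) = (5,8) ∈ E(G2) ✓
  (3,6) → (φ(3),φ(6)) = (2,5) ∈ E(G2) ✓
  (3,9) → (φ(3),φ(9)) = (5,10) ∈ E(G2) ✓
  (4,5) → (φ(4),φ(5)) = (6,8) ∈ E(G2) ✓
  (4,8) → (φ(4),φ(8)) = (1,6) ∈ E(G2) ✓
  (4,9) → (φ(4),φ(9)) = (6,10) ∈ E(G2) ✓
  (5,7) → (φ(5),φ(7)) = (3,8) ∈ E(G2) ✓
  (5,8) → (φ(5),φ(8)) = (1,8) ∈ E(G2) ✓
  (6,7) → (φ(6),φ(7)) = (2,3) ∈ E(G2) ✓
  (7,8) → (φ(7),φ(8)) = (1,3) ∈ E(G2) ✓
  (7,10) → (φ(7),φ(10)) = (3,9) ∈ E(G2) ✓
  (8,10) → (φ(8),φ(10)) = (1,9) ∈ E(G2) ✓
All 24 edges of G1 map to edges of G2, and |E(G1)| = |E(G2)| = 24, so φ is a bijection on edges as well as vertices. Hence G1 ≅ G2.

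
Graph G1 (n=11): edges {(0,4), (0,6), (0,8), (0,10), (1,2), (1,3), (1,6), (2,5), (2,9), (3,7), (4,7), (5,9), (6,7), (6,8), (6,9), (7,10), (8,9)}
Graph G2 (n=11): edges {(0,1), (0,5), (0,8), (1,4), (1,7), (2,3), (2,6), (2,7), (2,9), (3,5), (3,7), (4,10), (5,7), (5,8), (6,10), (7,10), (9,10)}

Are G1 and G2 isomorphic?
Yes, isomorphic

The graphs are isomorphic.
One valid mapping φ: V(G1) → V(G2): 0→2, 1→1, 2→0, 3→4, 4→6, 5→8, 6→7, 7→10, 8→3, 9→5, 10→9

Verify φ preserves adjacency — for each edge of G1, its image is an edge of G2:
  (0,4) → (φ(0),φ(4)) = (2,6) ∈ E(G2) ✓
  (0,6) → (φ(0),φ(6)) = (2,7) ∈ E(G2) ✓
  (0,8) → (φ(0),φ(8)) = (2,3) ∈ E(G2) ✓
  (0,10) → (φ(0),φ(10)) = (2,9) ∈ E(G2) ✓
  (1,2) → (φ(1),φ(2)) = (0,1) ∈ E(G2) ✓
  (1,3) → (φ(1),φ(3)) = (1,4) ∈ E(G2) ✓
  (1,6) → (φ(1),φ(6)) = (1,7) ∈ E(G2) ✓
  (2,5) → (φ(2),φ(5)) = (0,8) ∈ E(G2) ✓
  (2,9) → (φ(2),φ(9)) = (0,5) ∈ E(G2) ✓
  (3,7) → (φ(3),φ(7)) = (4,10) ∈ E(G2) ✓
  (4,7) → (φ(4),φ(7)) = (6,10) ∈ E(G2) ✓
  (5,9) → (φ(5),φ(9)) = (5,8) ∈ E(G2) ✓
  (6,7) → (φ(6),φ(7)) = (7,10) ∈ E(G2) ✓
  (6,8) → (φ(6),φ(8)) = (3,7) ∈ E(G2) ✓
  (6,9) → (φ(6),φ(9)) = (5,7) ∈ E(G2) ✓
  (7,10) → (φ(7),φ(10)) = (9,10) ∈ E(G2) ✓
  (8,9) → (φ(8),φ(9)) = (3,5) ∈ E(G2) ✓
All 17 edges of G1 map to edges of G2, and |E(G1)| = |E(G2)| = 17, so φ is a bijection on edges as well as vertices. Hence G1 ≅ G2.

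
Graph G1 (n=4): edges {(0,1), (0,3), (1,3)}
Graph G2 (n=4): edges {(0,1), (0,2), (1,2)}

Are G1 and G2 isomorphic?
Yes, isomorphic

The graphs are isomorphic.
One valid mapping φ: V(G1) → V(G2): 0→0, 1→1, 2→3, 3→2

Verify φ preserves adjacency — for each edge of G1, its image is an edge of G2:
  (0,1) → (φ(0),φ(1)) = (0,1) ∈ E(G2) ✓
  (0,3) → (φ(0),φ(3)) = (0,2) ∈ E(G2) ✓
  (1,3) → (φ(1),φ(3)) = (1,2) ∈ E(G2) ✓
All 3 edges of G1 map to edges of G2, and |E(G1)| = |E(G2)| = 3, so φ is a bijection on edges as well as vertices. Hence G1 ≅ G2.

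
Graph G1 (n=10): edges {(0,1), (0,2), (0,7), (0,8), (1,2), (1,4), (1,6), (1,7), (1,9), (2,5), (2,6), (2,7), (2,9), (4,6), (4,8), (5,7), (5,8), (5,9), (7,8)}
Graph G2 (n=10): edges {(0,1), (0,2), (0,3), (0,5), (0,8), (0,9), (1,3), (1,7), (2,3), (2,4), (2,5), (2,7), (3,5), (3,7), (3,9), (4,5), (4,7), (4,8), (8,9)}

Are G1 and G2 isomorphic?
Yes, isomorphic

The graphs are isomorphic.
One valid mapping φ: V(G1) → V(G2): 0→5, 1→0, 2→3, 3→6, 4→8, 5→7, 6→9, 7→2, 8→4, 9→1

Verify φ preserves adjacency — for each edge of G1, its image is an edge of G2:
  (0,1) → (φ(0),φ(1)) = (0,5) ∈ E(G2) ✓
  (0,2) → (φ(0),φ(2)) = (3,5) ∈ E(G2) ✓
  (0,7) → (φ(0),φ(7)) = (2,5) ∈ E(G2) ✓
  (0,8) → (φ(0),φ(8)) = (4,5) ∈ E(G2) ✓
  (1,2) → (φ(1),φ(2)) = (0,3) ∈ E(G2) ✓
  (1,4) → (φ(1),φ(4)) = (0,8) ∈ E(G2) ✓
  (1,6) → (φ(1),φ(6)) = (0,9) ∈ E(G2) ✓
  (1,7) → (φ(1),φ(7)) = (0,2) ∈ E(G2) ✓
  (1,9) → (φ(1),φ(9)) = (0,1) ∈ E(G2) ✓
  (2,5) → (φ(2),φ(5)) = (3,7) ∈ E(G2) ✓
  (2,6) → (φ(2),φ(6)) = (3,9) ∈ E(G2) ✓
  (2,7) → (φ(2),φ(7)) = (2,3) ∈ E(G2) ✓
  (2,9) → (φ(2),φ(9)) = (1,3) ∈ E(G2) ✓
  (4,6) → (φ(4),φ(6)) = (8,9) ∈ E(G2) ✓
  (4,8) → (φ(4),φ(8)) = (4,8) ∈ E(G2) ✓
  (5,7) → (φ(5),φ(7)) = (2,7) ∈ E(G2) ✓
  (5,8) → (φ(5),φ(8)) = (4,7) ∈ E(G2) ✓
  (5,9) → (φ(5),φ(9)) = (1,7) ∈ E(G2) ✓
  (7,8) → (φ(7),φ(8)) = (2,4) ∈ E(G2) ✓
All 19 edges of G1 map to edges of G2, and |E(G1)| = |E(G2)| = 19, so φ is a bijection on edges as well as vertices. Hence G1 ≅ G2.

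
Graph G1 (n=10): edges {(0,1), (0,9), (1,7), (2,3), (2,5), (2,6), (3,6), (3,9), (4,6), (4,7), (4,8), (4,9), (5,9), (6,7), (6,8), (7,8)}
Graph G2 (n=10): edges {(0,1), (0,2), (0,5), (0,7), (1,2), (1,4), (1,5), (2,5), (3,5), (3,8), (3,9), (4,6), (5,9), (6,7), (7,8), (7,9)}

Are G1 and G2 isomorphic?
Yes, isomorphic

The graphs are isomorphic.
One valid mapping φ: V(G1) → V(G2): 0→6, 1→4, 2→3, 3→9, 4→0, 5→8, 6→5, 7→1, 8→2, 9→7

Verify φ preserves adjacency — for each edge of G1, its image is an edge of G2:
  (0,1) → (φ(0),φ(1)) = (4,6) ∈ E(G2) ✓
  (0,9) → (φ(0),φ(9)) = (6,7) ∈ E(G2) ✓
  (1,7) → (φ(1),φ(7)) = (1,4) ∈ E(G2) ✓
  (2,3) → (φ(2),φ(3)) = (3,9) ∈ E(G2) ✓
  (2,5) → (φ(2),φ(5)) = (3,8) ∈ E(G2) ✓
  (2,6) → (φ(2),φ(6)) = (3,5) ∈ E(G2) ✓
  (3,6) → (φ(3),φ(6)) = (5,9) ∈ E(G2) ✓
  (3,9) → (φ(3),φ(9)) = (7,9) ∈ E(G2) ✓
  (4,6) → (φ(4),φ(6)) = (0,5) ∈ E(G2) ✓
  (4,7) → (φ(4),φ(7)) = (0,1) ∈ E(G2) ✓
  (4,8) → (φ(4),φ(8)) = (0,2) ∈ E(G2) ✓
  (4,9) → (φ(4),φ(9)) = (0,7) ∈ E(G2) ✓
  (5,9) → (φ(5),φ(9)) = (7,8) ∈ E(G2) ✓
  (6,7) → (φ(6),φ(7)) = (1,5) ∈ E(G2) ✓
  (6,8) → (φ(6),φ(8)) = (2,5) ∈ E(G2) ✓
  (7,8) → (φ(7),φ(8)) = (1,2) ∈ E(G2) ✓
All 16 edges of G1 map to edges of G2, and |E(G1)| = |E(G2)| = 16, so φ is a bijection on edges as well as vertices. Hence G1 ≅ G2.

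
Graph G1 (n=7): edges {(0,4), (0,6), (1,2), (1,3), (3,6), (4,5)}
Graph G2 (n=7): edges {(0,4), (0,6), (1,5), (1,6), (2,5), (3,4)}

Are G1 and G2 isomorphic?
Yes, isomorphic

The graphs are isomorphic.
One valid mapping φ: V(G1) → V(G2): 0→1, 1→4, 2→3, 3→0, 4→5, 5→2, 6→6

Verify φ preserves adjacency — for each edge of G1, its image is an edge of G2:
  (0,4) → (φ(0),φ(4)) = (1,5) ∈ E(G2) ✓
  (0,6) → (φ(0),φ(6)) = (1,6) ∈ E(G2) ✓
  (1,2) → (φ(1),φ(2)) = (3,4) ∈ E(G2) ✓
  (1,3) → (φ(1),φ(3)) = (0,4) ∈ E(G2) ✓
  (3,6) → (φ(3),φ(6)) = (0,6) ∈ E(G2) ✓
  (4,5) → (φ(4),φ(5)) = (2,5) ∈ E(G2) ✓
All 6 edges of G1 map to edges of G2, and |E(G1)| = |E(G2)| = 6, so φ is a bijection on edges as well as vertices. Hence G1 ≅ G2.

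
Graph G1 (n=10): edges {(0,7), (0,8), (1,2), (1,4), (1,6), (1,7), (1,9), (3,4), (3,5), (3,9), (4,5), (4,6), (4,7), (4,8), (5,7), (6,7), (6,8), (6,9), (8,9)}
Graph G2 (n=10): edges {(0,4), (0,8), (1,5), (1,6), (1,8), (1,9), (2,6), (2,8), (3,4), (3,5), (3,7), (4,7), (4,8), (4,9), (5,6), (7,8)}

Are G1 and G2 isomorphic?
No, not isomorphic

The graphs are NOT isomorphic.

Counting triangles (3-cliques): G1 has 9, G2 has 4.
Triangle count is an isomorphism invariant, so differing triangle counts rule out isomorphism.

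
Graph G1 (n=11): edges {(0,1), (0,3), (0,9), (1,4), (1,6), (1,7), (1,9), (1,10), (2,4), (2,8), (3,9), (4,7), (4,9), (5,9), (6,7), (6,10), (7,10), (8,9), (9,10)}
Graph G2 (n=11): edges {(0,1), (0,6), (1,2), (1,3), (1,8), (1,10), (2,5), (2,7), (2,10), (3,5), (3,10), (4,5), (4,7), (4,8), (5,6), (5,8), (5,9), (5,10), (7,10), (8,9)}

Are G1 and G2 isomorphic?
No, not isomorphic

The graphs are NOT isomorphic.

Degrees in G1: deg(0)=3, deg(1)=6, deg(2)=2, deg(3)=2, deg(4)=4, deg(5)=1, deg(6)=3, deg(7)=4, deg(8)=2, deg(9)=7, deg(10)=4.
Sorted degree sequence of G1: [7, 6, 4, 4, 4, 3, 3, 2, 2, 2, 1].
Degrees in G2: deg(0)=2, deg(1)=5, deg(2)=4, deg(3)=3, deg(4)=3, deg(5)=7, deg(6)=2, deg(7)=3, deg(8)=4, deg(9)=2, deg(10)=5.
Sorted degree sequence of G2: [7, 5, 5, 4, 4, 3, 3, 3, 2, 2, 2].
The (sorted) degree sequence is an isomorphism invariant, so since G1 and G2 have different degree sequences they cannot be isomorphic.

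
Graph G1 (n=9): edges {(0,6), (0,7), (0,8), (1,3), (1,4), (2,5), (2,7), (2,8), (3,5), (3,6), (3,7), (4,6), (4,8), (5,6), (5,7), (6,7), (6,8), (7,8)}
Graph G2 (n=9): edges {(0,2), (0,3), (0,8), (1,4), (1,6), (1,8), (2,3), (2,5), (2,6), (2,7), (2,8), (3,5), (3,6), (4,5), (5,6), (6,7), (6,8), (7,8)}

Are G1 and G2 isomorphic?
Yes, isomorphic

The graphs are isomorphic.
One valid mapping φ: V(G1) → V(G2): 0→7, 1→4, 2→0, 3→5, 4→1, 5→3, 6→6, 7→2, 8→8

Verify φ preserves adjacency — for each edge of G1, its image is an edge of G2:
  (0,6) → (φ(0),φ(6)) = (6,7) ∈ E(G2) ✓
  (0,7) → (φ(0),φ(7)) = (2,7) ∈ E(G2) ✓
  (0,8) → (φ(0),φ(8)) = (7,8) ∈ E(G2) ✓
  (1,3) → (φ(1),φ(3)) = (4,5) ∈ E(G2) ✓
  (1,4) → (φ(1),φ(4)) = (1,4) ∈ E(G2) ✓
  (2,5) → (φ(2),φ(5)) = (0,3) ∈ E(G2) ✓
  (2,7) → (φ(2),φ(7)) = (0,2) ∈ E(G2) ✓
  (2,8) → (φ(2),φ(8)) = (0,8) ∈ E(G2) ✓
  (3,5) → (φ(3),φ(5)) = (3,5) ∈ E(G2) ✓
  (3,6) → (φ(3),φ(6)) = (5,6) ∈ E(G2) ✓
  (3,7) → (φ(3),φ(7)) = (2,5) ∈ E(G2) ✓
  (4,6) → (φ(4),φ(6)) = (1,6) ∈ E(G2) ✓
  (4,8) → (φ(4),φ(8)) = (1,8) ∈ E(G2) ✓
  (5,6) → (φ(5),φ(6)) = (3,6) ∈ E(G2) ✓
  (5,7) → (φ(5),φ(7)) = (2,3) ∈ E(G2) ✓
  (6,7) → (φ(6),φ(7)) = (2,6) ∈ E(G2) ✓
  (6,8) → (φ(6),φ(8)) = (6,8) ∈ E(G2) ✓
  (7,8) → (φ(7),φ(8)) = (2,8) ∈ E(G2) ✓
All 18 edges of G1 map to edges of G2, and |E(G1)| = |E(G2)| = 18, so φ is a bijection on edges as well as vertices. Hence G1 ≅ G2.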